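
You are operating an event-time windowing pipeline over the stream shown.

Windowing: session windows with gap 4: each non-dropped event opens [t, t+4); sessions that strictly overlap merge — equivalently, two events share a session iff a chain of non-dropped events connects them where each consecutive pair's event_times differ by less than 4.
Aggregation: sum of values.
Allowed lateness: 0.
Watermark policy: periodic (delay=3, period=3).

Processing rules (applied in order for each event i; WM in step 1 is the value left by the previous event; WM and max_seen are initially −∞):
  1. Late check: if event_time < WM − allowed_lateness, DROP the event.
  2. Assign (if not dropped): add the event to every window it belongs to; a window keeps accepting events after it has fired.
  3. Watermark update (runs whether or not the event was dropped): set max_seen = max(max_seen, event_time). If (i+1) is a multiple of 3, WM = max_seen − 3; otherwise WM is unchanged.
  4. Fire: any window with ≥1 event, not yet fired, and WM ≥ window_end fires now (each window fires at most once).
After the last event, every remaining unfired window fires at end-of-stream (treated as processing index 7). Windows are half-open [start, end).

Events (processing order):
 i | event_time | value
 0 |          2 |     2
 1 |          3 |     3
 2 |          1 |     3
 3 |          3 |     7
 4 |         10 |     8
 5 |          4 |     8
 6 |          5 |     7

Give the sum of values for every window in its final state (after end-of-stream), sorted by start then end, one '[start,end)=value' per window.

[1,8)=23 [10,14)=8

i=0 t=2 v=2: → [2,6); WM=−∞
i=1 t=3 v=3: → [2,7); WM=−∞
i=2 t=1 v=3: → [1,7); WM=0
i=3 t=3 v=7: → [1,7); WM=0
i=4 t=10 v=8: → [10,14); WM=0
i=5 t=4 v=8: → [1,8); WM=7
i=6 t=5 v=7: DROP (t<7-0); WM=7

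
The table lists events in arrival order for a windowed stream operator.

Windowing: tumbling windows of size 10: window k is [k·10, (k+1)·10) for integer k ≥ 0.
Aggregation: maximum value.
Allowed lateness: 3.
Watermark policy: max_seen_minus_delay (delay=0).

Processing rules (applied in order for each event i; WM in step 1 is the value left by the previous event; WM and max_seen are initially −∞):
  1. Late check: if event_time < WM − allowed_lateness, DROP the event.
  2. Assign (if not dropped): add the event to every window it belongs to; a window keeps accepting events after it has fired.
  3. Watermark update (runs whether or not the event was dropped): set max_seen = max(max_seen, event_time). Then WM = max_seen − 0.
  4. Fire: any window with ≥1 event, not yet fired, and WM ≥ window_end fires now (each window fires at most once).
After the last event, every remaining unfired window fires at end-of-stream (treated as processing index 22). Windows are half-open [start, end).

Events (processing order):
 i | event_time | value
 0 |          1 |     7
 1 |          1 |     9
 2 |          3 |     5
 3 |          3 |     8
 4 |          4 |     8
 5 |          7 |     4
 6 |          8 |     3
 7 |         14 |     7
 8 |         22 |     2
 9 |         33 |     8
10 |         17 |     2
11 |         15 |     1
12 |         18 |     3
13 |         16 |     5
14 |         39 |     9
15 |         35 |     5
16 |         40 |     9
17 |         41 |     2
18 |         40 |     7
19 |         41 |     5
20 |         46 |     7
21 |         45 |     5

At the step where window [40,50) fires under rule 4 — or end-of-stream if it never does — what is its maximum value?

9

i=0 t=1 v=7: → [0,10); WM=1
i=1 t=1 v=9: → [0,10); WM=1
i=2 t=3 v=5: → [0,10); WM=3
i=3 t=3 v=8: → [0,10); WM=3
i=4 t=4 v=8: → [0,10); WM=4
i=5 t=7 v=4: → [0,10); WM=7
i=6 t=8 v=3: → [0,10); WM=8
i=7 t=14 v=7: → [10,20); WM=14; [0,10) fires=9
i=8 t=22 v=2: → [20,30); WM=22; [10,20) fires=7
i=9 t=33 v=8: → [30,40); WM=33; [20,30) fires=2
i=10 t=17 v=2: DROP (t<33-3); WM=33
i=11 t=15 v=1: DROP (t<33-3); WM=33
i=12 t=18 v=3: DROP (t<33-3); WM=33
i=13 t=16 v=5: DROP (t<33-3); WM=33
i=14 t=39 v=9: → [30,40); WM=39
i=15 t=35 v=5: DROP (t<39-3); WM=39
i=16 t=40 v=9: → [40,50); WM=40; [30,40) fires=9
i=17 t=41 v=2: → [40,50); WM=41
i=18 t=40 v=7: → [40,50); WM=41
i=19 t=41 v=5: → [40,50); WM=41
i=20 t=46 v=7: → [40,50); WM=46
i=21 t=45 v=5: → [40,50); WM=46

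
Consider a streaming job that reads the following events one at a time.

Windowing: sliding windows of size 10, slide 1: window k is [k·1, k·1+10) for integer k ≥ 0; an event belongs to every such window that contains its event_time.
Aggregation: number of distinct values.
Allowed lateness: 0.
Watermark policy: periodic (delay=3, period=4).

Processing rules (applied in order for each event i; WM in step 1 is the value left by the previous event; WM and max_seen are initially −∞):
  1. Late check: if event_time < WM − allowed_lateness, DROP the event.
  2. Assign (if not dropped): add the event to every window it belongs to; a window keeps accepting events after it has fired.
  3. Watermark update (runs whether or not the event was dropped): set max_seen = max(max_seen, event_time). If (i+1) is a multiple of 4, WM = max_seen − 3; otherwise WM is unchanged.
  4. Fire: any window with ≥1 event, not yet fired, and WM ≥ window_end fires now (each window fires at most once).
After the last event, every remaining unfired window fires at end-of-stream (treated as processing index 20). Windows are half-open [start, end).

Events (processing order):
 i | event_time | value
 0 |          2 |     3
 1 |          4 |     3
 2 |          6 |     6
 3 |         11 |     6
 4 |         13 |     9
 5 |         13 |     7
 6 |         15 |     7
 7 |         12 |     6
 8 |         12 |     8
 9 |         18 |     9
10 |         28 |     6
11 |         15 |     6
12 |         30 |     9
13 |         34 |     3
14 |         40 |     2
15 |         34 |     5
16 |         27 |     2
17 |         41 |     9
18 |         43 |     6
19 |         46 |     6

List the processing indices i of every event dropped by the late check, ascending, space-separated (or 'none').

i=0 t=2 v=3: → [2,12),[1,11),[0,10); WM=−∞
i=1 t=4 v=3: → [4,14),[3,13),[2,12),[1,11),[0,10); WM=−∞
i=2 t=6 v=6: → [6,16),[5,15),[4,14),[3,13),[2,12),[1,11),[0,10); WM=−∞
i=3 t=11 v=6: → [11,21),[10,20),[9,19),[8,18),[7,17),[6,16),[5,15),[4,14),[3,13),[2,12); WM=8
i=4 t=13 v=9: → [13,23),[12,22),[11,21),[10,20),[9,19),[8,18),[7,17),[6,16),[5,15),[4,14); WM=8
i=5 t=13 v=7: → [13,23),[12,22),[11,21),[10,20),[9,19),[8,18),[7,17),[6,16),[5,15),[4,14); WM=8
i=6 t=15 v=7: → [15,25),[14,24),[13,23),[12,22),[11,21),[10,20),[9,19),[8,18),[7,17),[6,16); WM=8
i=7 t=12 v=6: → [12,22),[11,21),[10,20),[9,19),[8,18),[7,17),[6,16),[5,15),[4,14),[3,13); WM=12; [0,10) fires=2 [1,11) fires=2 [2,12) fires=2
i=8 t=12 v=8: → [12,22),[11,21),[10,20),[9,19),[8,18),[7,17),[6,16),[5,15),[4,14),[3,13); WM=12
i=9 t=18 v=9: → [18,28),[17,27),[16,26),[15,25),[14,24),[13,23),[12,22),[11,21),[10,20),[9,19); WM=12
i=10 t=28 v=6: → [28,38),[27,37),[26,36),[25,35),[24,34),[23,33),[22,32),[21,31),[20,30),[19,29); WM=12
i=11 t=15 v=6: → [15,25),[14,24),[13,23),[12,22),[11,21),[10,20),[9,19),[8,18),[7,17),[6,16); WM=25; [3,13) fires=3 [4,14) fires=5 [5,15) fires=4 [6,16) fires=4 [7,17) fires=4 [8,18) fires=4 [9,19) fires=4 [10,20) fires=4 [11,21) fires=4 [12,22) fires=4 [13,23) fires=3 [14,24) fires=3 [15,25) fires=3
i=12 t=30 v=9: → [30,40),[29,39),[28,38),[27,37),[26,36),[25,35),[24,34),[23,33),[22,32),[21,31); WM=25
i=13 t=34 v=3: → [34,44),[33,43),[32,42),[31,41),[30,40),[29,39),[28,38),[27,37),[26,36),[25,35); WM=25
i=14 t=40 v=2: → [40,50),[39,49),[38,48),[37,47),[36,46),[35,45),[34,44),[33,43),[32,42),[31,41); WM=25
i=15 t=34 v=5: → [34,44),[33,43),[32,42),[31,41),[30,40),[29,39),[28,38),[27,37),[26,36),[25,35); WM=37; [16,26) fires=1 [17,27) fires=1 [18,28) fires=1 [19,29) fires=1 [20,30) fires=1 [21,31) fires=2 [22,32) fires=2 [23,33) fires=2 [24,34) fires=2 [25,35) fires=4 [26,36) fires=4 [27,37) fires=4
i=16 t=27 v=2: DROP (t<37-0); WM=37
i=17 t=41 v=9: → [41,51),[40,50),[39,49),[38,48),[37,47),[36,46),[35,45),[34,44),[33,43),[32,42); WM=37
i=18 t=43 v=6: → [43,53),[42,52),[41,51),[40,50),[39,49),[38,48),[37,47),[36,46),[35,45),[34,44); WM=37
i=19 t=46 v=6: → [46,56),[45,55),[44,54),[43,53),[42,52),[41,51),[40,50),[39,49),[38,48),[37,47); WM=43; [28,38) fires=4 [29,39) fires=3 [30,40) fires=3 [31,41) fires=3 [32,42) fires=4 [33,43) fires=4

16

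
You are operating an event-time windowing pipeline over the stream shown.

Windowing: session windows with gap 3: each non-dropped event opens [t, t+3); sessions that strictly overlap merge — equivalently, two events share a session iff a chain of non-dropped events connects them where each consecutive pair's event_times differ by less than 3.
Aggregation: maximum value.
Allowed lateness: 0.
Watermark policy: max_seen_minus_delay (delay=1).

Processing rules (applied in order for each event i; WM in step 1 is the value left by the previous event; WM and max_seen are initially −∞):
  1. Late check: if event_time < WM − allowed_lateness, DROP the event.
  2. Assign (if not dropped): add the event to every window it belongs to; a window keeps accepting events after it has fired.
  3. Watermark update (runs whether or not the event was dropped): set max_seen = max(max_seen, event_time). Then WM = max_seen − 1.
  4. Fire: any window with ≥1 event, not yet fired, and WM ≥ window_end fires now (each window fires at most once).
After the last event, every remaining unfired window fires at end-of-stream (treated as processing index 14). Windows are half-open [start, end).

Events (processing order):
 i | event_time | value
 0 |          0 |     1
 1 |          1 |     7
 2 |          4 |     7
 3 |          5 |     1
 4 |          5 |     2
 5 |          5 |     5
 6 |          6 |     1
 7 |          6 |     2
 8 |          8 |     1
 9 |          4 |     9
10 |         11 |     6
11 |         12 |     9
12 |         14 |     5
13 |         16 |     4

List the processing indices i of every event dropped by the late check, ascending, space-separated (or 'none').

9

i=0 t=0 v=1: → [0,3); WM=-1
i=1 t=1 v=7: → [0,4); WM=0
i=2 t=4 v=7: → [4,7); WM=3
i=3 t=5 v=1: → [4,8); WM=4
i=4 t=5 v=2: → [4,8); WM=4
i=5 t=5 v=5: → [4,8); WM=4
i=6 t=6 v=1: → [4,9); WM=5
i=7 t=6 v=2: → [4,9); WM=5
i=8 t=8 v=1: → [4,11); WM=7
i=9 t=4 v=9: DROP (t<7-0); WM=7
i=10 t=11 v=6: → [11,14); WM=10
i=11 t=12 v=9: → [11,15); WM=11
i=12 t=14 v=5: → [11,17); WM=13
i=13 t=16 v=4: → [11,19); WM=15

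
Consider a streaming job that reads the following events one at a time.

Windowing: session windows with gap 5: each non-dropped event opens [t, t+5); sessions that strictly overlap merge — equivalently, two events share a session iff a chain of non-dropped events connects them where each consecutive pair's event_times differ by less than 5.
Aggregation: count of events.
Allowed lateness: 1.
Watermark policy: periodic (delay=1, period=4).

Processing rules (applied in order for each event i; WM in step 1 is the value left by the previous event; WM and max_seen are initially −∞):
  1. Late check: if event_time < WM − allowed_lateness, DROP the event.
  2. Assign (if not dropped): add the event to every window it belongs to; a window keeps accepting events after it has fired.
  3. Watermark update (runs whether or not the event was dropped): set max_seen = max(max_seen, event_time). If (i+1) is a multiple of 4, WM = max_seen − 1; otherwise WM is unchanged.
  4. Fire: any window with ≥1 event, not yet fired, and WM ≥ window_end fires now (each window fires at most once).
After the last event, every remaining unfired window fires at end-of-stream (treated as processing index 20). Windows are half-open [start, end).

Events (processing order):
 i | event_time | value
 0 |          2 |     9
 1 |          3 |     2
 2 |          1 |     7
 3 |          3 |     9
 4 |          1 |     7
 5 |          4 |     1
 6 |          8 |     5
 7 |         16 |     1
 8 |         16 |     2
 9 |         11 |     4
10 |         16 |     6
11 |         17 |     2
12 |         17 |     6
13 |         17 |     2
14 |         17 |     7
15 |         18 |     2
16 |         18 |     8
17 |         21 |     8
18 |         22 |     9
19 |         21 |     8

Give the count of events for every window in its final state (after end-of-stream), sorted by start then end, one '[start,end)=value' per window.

i=0 t=2 v=9: → [2,7); WM=−∞
i=1 t=3 v=2: → [2,8); WM=−∞
i=2 t=1 v=7: → [1,8); WM=−∞
i=3 t=3 v=9: → [1,8); WM=2
i=4 t=1 v=7: → [1,8); WM=2
i=5 t=4 v=1: → [1,9); WM=2
i=6 t=8 v=5: → [1,13); WM=2
i=7 t=16 v=1: → [16,21); WM=15
i=8 t=16 v=2: → [16,21); WM=15
i=9 t=11 v=4: DROP (t<15-1); WM=15
i=10 t=16 v=6: → [16,21); WM=15
i=11 t=17 v=2: → [16,22); WM=16
i=12 t=17 v=6: → [16,22); WM=16
i=13 t=17 v=2: → [16,22); WM=16
i=14 t=17 v=7: → [16,22); WM=16
i=15 t=18 v=2: → [16,23); WM=17
i=16 t=18 v=8: → [16,23); WM=17
i=17 t=21 v=8: → [16,26); WM=17
i=18 t=22 v=9: → [16,27); WM=17
i=19 t=21 v=8: → [16,27); WM=21

[1,13)=7 [16,27)=12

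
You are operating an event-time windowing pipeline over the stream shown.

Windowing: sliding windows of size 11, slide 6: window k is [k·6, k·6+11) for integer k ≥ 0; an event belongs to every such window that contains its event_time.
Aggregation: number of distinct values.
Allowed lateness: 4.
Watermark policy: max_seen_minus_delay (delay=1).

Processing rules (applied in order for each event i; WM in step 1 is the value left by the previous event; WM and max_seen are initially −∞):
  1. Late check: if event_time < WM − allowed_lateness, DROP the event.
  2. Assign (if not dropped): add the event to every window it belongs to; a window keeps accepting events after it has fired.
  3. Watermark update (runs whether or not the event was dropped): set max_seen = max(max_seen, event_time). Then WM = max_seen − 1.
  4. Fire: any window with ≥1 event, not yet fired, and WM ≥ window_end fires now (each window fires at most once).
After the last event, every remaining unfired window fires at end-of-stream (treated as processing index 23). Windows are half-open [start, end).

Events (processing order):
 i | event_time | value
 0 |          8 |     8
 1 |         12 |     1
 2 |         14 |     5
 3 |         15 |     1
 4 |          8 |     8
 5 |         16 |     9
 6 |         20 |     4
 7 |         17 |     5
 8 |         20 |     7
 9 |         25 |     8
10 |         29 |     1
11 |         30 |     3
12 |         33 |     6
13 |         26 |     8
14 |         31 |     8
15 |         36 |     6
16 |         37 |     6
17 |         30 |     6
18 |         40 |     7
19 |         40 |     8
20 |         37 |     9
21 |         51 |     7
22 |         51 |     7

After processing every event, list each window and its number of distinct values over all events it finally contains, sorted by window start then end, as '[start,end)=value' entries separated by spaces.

i=0 t=8 v=8: → [6,17),[0,11); WM=7
i=1 t=12 v=1: → [12,23),[6,17); WM=11; [0,11) fires=1
i=2 t=14 v=5: → [12,23),[6,17); WM=13
i=3 t=15 v=1: → [12,23),[6,17); WM=14
i=4 t=8 v=8: DROP (t<14-4); WM=14
i=5 t=16 v=9: → [12,23),[6,17); WM=15
i=6 t=20 v=4: → [18,29),[12,23); WM=19; [6,17) fires=4
i=7 t=17 v=5: → [12,23); WM=19
i=8 t=20 v=7: → [18,29),[12,23); WM=19
i=9 t=25 v=8: → [24,35),[18,29); WM=24; [12,23) fires=5
i=10 t=29 v=1: → [24,35); WM=28
i=11 t=30 v=3: → [30,41),[24,35); WM=29; [18,29) fires=3
i=12 t=33 v=6: → [30,41),[24,35); WM=32
i=13 t=26 v=8: DROP (t<32-4); WM=32
i=14 t=31 v=8: → [30,41),[24,35); WM=32
i=15 t=36 v=6: → [36,47),[30,41); WM=35; [24,35) fires=4
i=16 t=37 v=6: → [36,47),[30,41); WM=36
i=17 t=30 v=6: DROP (t<36-4); WM=36
i=18 t=40 v=7: → [36,47),[30,41); WM=39
i=19 t=40 v=8: → [36,47),[30,41); WM=39
i=20 t=37 v=9: → [36,47),[30,41); WM=39
i=21 t=51 v=7: → [48,59),[42,53); WM=50; [30,41) fires=5 [36,47) fires=4
i=22 t=51 v=7: → [48,59),[42,53); WM=50

[0,11)=1 [6,17)=4 [12,23)=5 [18,29)=3 [24,35)=4 [30,41)=5 [36,47)=4 [42,53)=1 [48,59)=1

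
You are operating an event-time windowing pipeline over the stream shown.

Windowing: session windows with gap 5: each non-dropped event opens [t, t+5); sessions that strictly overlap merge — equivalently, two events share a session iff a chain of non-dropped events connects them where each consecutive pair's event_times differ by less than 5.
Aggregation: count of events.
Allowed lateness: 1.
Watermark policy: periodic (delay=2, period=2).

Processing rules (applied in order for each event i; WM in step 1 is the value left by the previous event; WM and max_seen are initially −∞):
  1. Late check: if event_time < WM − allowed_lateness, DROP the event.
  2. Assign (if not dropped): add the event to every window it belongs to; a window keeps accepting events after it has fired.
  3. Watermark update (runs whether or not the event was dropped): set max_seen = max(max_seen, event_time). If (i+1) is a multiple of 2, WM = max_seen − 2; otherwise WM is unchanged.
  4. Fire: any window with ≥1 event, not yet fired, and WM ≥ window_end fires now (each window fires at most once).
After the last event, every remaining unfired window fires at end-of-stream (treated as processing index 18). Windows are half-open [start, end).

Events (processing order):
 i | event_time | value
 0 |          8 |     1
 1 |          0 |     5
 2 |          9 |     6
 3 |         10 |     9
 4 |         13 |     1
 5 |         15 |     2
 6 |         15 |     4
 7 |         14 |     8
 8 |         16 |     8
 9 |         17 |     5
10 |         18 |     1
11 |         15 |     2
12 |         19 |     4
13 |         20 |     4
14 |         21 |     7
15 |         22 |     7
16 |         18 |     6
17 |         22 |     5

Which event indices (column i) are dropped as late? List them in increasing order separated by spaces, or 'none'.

i=0 t=8 v=1: → [8,13); WM=−∞
i=1 t=0 v=5: → [0,5); WM=6
i=2 t=9 v=6: → [8,14); WM=6
i=3 t=10 v=9: → [8,15); WM=8
i=4 t=13 v=1: → [8,18); WM=8
i=5 t=15 v=2: → [8,20); WM=13
i=6 t=15 v=4: → [8,20); WM=13
i=7 t=14 v=8: → [8,20); WM=13
i=8 t=16 v=8: → [8,21); WM=13
i=9 t=17 v=5: → [8,22); WM=15
i=10 t=18 v=1: → [8,23); WM=15
i=11 t=15 v=2: → [8,23); WM=16
i=12 t=19 v=4: → [8,24); WM=16
i=13 t=20 v=4: → [8,25); WM=18
i=14 t=21 v=7: → [8,26); WM=18
i=15 t=22 v=7: → [8,27); WM=20
i=16 t=18 v=6: DROP (t<20-1); WM=20
i=17 t=22 v=5: → [8,27); WM=20

16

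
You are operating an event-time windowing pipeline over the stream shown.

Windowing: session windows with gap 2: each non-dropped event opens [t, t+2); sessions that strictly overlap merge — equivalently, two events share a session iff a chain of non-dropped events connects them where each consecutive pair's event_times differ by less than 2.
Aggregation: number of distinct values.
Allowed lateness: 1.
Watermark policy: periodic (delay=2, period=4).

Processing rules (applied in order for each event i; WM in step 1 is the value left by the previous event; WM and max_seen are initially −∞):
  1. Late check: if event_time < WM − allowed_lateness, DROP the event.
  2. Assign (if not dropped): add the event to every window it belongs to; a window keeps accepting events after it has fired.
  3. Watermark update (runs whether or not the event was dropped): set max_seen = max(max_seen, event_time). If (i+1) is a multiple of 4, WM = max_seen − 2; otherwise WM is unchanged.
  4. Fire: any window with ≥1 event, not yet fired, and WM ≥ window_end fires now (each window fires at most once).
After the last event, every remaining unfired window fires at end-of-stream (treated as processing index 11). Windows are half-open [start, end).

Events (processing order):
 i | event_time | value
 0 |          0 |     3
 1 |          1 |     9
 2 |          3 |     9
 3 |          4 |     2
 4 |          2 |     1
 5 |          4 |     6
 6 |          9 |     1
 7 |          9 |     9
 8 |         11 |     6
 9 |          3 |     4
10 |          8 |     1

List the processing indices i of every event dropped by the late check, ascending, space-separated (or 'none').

9

i=0 t=0 v=3: → [0,2); WM=−∞
i=1 t=1 v=9: → [0,3); WM=−∞
i=2 t=3 v=9: → [3,5); WM=−∞
i=3 t=4 v=2: → [3,6); WM=2
i=4 t=2 v=1: → [0,6); WM=2
i=5 t=4 v=6: → [0,6); WM=2
i=6 t=9 v=1: → [9,11); WM=2
i=7 t=9 v=9: → [9,11); WM=7
i=8 t=11 v=6: → [11,13); WM=7
i=9 t=3 v=4: DROP (t<7-1); WM=7
i=10 t=8 v=1: → [8,11); WM=7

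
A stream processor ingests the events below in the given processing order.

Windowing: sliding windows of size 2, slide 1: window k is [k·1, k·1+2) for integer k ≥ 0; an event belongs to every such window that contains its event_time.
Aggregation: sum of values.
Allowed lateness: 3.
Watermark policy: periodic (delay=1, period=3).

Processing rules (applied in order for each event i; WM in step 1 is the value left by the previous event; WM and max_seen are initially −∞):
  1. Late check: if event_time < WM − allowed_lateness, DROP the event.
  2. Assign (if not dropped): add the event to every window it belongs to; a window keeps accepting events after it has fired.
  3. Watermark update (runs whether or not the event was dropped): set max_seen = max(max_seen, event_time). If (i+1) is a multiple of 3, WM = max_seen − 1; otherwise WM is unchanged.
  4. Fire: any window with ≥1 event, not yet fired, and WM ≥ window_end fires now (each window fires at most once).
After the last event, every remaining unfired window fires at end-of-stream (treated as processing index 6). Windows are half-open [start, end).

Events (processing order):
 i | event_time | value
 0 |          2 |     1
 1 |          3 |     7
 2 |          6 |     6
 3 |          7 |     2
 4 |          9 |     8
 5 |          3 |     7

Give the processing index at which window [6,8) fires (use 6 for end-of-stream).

i=0 t=2 v=1: → [2,4),[1,3); WM=−∞
i=1 t=3 v=7: → [3,5),[2,4); WM=−∞
i=2 t=6 v=6: → [6,8),[5,7); WM=5; [1,3) fires=1 [2,4) fires=8 [3,5) fires=7
i=3 t=7 v=2: → [7,9),[6,8); WM=5
i=4 t=9 v=8: → [9,11),[8,10); WM=5
i=5 t=3 v=7: → [3,5),[2,4); WM=8; [5,7) fires=6 [6,8) fires=8

5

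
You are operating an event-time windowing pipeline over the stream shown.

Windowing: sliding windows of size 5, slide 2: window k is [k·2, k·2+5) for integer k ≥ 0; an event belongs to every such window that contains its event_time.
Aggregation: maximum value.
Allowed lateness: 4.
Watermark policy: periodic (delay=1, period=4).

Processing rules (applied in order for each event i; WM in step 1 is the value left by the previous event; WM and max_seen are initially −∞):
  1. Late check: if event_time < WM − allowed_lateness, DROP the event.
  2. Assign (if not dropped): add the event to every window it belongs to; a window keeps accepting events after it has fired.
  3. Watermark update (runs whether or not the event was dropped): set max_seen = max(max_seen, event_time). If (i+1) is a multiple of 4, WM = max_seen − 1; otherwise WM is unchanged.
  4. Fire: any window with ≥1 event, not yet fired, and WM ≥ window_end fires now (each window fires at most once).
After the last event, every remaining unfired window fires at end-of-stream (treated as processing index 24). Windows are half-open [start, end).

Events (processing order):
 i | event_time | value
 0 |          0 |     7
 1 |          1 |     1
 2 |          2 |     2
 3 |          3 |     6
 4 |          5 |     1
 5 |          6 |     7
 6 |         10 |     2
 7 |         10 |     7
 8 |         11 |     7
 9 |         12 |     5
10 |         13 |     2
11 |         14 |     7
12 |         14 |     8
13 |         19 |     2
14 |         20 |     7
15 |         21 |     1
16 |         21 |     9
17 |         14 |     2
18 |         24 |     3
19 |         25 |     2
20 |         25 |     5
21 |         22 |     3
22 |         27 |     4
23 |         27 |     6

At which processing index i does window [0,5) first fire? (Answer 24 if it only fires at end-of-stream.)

i=0 t=0 v=7: → [0,5); WM=−∞
i=1 t=1 v=1: → [0,5); WM=−∞
i=2 t=2 v=2: → [2,7),[0,5); WM=−∞
i=3 t=3 v=6: → [2,7),[0,5); WM=2
i=4 t=5 v=1: → [4,9),[2,7); WM=2
i=5 t=6 v=7: → [6,11),[4,9),[2,7); WM=2
i=6 t=10 v=2: → [10,15),[8,13),[6,11); WM=2
i=7 t=10 v=7: → [10,15),[8,13),[6,11); WM=9; [0,5) fires=7 [2,7) fires=7 [4,9) fires=7
i=8 t=11 v=7: → [10,15),[8,13); WM=9
i=9 t=12 v=5: → [12,17),[10,15),[8,13); WM=9
i=10 t=13 v=2: → [12,17),[10,15); WM=9
i=11 t=14 v=7: → [14,19),[12,17),[10,15); WM=13; [6,11) fires=7 [8,13) fires=7
i=12 t=14 v=8: → [14,19),[12,17),[10,15); WM=13
i=13 t=19 v=2: → [18,23),[16,21); WM=13
i=14 t=20 v=7: → [20,25),[18,23),[16,21); WM=13
i=15 t=21 v=1: → [20,25),[18,23); WM=20; [10,15) fires=8 [12,17) fires=8 [14,19) fires=8
i=16 t=21 v=9: → [20,25),[18,23); WM=20
i=17 t=14 v=2: DROP (t<20-4); WM=20
i=18 t=24 v=3: → [24,29),[22,27),[20,25); WM=20
i=19 t=25 v=2: → [24,29),[22,27); WM=24; [16,21) fires=7 [18,23) fires=9
i=20 t=25 v=5: → [24,29),[22,27); WM=24
i=21 t=22 v=3: → [22,27),[20,25),[18,23); WM=24
i=22 t=27 v=4: → [26,31),[24,29); WM=24
i=23 t=27 v=6: → [26,31),[24,29); WM=26; [20,25) fires=9

7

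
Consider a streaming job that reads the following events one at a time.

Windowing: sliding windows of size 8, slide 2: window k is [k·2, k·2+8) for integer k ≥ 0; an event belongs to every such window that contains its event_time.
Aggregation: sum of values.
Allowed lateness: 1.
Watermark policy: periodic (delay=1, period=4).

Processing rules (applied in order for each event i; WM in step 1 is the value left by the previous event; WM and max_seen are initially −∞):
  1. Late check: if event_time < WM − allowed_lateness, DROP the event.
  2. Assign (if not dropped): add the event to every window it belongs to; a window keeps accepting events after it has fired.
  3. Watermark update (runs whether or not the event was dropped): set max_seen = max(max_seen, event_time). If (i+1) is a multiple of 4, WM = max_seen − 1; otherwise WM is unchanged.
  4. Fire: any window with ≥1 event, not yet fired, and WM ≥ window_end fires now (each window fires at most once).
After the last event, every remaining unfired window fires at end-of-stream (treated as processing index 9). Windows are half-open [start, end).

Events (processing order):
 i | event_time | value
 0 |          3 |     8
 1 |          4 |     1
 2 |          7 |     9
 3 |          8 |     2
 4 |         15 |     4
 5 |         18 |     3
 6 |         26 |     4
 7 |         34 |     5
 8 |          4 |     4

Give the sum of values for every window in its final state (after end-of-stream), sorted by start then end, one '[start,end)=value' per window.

i=0 t=3 v=8: → [2,10),[0,8); WM=−∞
i=1 t=4 v=1: → [4,12),[2,10),[0,8); WM=−∞
i=2 t=7 v=9: → [6,14),[4,12),[2,10),[0,8); WM=−∞
i=3 t=8 v=2: → [8,16),[6,14),[4,12),[2,10); WM=7
i=4 t=15 v=4: → [14,22),[12,20),[10,18),[8,16); WM=7
i=5 t=18 v=3: → [18,26),[16,24),[14,22),[12,20); WM=7
i=6 t=26 v=4: → [26,34),[24,32),[22,30),[20,28); WM=7
i=7 t=34 v=5: → [34,42),[32,40),[30,38),[28,36); WM=33; [0,8) fires=18 [2,10) fires=20 [4,12) fires=12 [6,14) fires=11 [8,16) fires=6 [10,18) fires=4 [12,20) fires=7 [14,22) fires=7 [16,24) fires=3 [18,26) fires=3 [20,28) fires=4 [22,30) fires=4 [24,32) fires=4
i=8 t=4 v=4: DROP (t<33-1); WM=33

[0,8)=18 [2,10)=20 [4,12)=12 [6,14)=11 [8,16)=6 [10,18)=4 [12,20)=7 [14,22)=7 [16,24)=3 [18,26)=3 [20,28)=4 [22,30)=4 [24,32)=4 [26,34)=4 [28,36)=5 [30,38)=5 [32,40)=5 [34,42)=5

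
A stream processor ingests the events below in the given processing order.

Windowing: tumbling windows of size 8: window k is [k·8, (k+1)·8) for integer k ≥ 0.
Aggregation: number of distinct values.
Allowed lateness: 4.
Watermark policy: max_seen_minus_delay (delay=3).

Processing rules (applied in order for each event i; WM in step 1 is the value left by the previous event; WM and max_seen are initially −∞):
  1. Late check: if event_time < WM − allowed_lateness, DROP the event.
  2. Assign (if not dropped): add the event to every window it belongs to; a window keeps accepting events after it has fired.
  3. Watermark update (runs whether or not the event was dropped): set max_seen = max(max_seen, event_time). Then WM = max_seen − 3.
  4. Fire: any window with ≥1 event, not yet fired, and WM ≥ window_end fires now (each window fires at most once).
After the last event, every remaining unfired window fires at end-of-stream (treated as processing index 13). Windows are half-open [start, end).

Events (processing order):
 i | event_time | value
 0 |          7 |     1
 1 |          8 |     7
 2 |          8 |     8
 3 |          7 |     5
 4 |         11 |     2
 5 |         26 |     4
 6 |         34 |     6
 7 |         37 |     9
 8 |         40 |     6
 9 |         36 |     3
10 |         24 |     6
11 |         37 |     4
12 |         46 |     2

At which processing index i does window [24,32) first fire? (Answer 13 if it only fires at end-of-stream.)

i=0 t=7 v=1: → [0,8); WM=4
i=1 t=8 v=7: → [8,16); WM=5
i=2 t=8 v=8: → [8,16); WM=5
i=3 t=7 v=5: → [0,8); WM=5
i=4 t=11 v=2: → [8,16); WM=8; [0,8) fires=2
i=5 t=26 v=4: → [24,32); WM=23; [8,16) fires=3
i=6 t=34 v=6: → [32,40); WM=31
i=7 t=37 v=9: → [32,40); WM=34; [24,32) fires=1
i=8 t=40 v=6: → [40,48); WM=37
i=9 t=36 v=3: → [32,40); WM=37
i=10 t=24 v=6: DROP (t<37-4); WM=37
i=11 t=37 v=4: → [32,40); WM=37
i=12 t=46 v=2: → [40,48); WM=43; [32,40) fires=4

7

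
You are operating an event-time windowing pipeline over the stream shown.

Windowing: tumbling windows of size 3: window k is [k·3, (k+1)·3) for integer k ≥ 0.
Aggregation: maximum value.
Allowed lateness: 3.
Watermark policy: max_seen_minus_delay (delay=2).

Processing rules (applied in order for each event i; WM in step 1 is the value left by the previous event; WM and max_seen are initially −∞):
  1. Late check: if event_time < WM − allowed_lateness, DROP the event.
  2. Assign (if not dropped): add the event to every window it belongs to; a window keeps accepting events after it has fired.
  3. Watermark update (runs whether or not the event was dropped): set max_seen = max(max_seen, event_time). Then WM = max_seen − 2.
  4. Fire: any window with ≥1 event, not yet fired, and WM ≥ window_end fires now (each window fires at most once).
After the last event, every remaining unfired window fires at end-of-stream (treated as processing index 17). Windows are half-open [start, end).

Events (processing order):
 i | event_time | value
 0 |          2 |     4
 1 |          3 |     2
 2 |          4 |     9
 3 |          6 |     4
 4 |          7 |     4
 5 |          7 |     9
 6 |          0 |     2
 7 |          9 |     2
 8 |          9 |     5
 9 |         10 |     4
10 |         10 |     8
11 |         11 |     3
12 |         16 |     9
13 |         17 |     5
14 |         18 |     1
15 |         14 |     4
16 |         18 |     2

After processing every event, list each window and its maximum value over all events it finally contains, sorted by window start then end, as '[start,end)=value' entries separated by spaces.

[0,3)=4 [3,6)=9 [6,9)=9 [9,12)=8 [12,15)=4 [15,18)=9 [18,21)=2

i=0 t=2 v=4: → [0,3); WM=0
i=1 t=3 v=2: → [3,6); WM=1
i=2 t=4 v=9: → [3,6); WM=2
i=3 t=6 v=4: → [6,9); WM=4; [0,3) fires=4
i=4 t=7 v=4: → [6,9); WM=5
i=5 t=7 v=9: → [6,9); WM=5
i=6 t=0 v=2: DROP (t<5-3); WM=5
i=7 t=9 v=2: → [9,12); WM=7; [3,6) fires=9
i=8 t=9 v=5: → [9,12); WM=7
i=9 t=10 v=4: → [9,12); WM=8
i=10 t=10 v=8: → [9,12); WM=8
i=11 t=11 v=3: → [9,12); WM=9; [6,9) fires=9
i=12 t=16 v=9: → [15,18); WM=14; [9,12) fires=8
i=13 t=17 v=5: → [15,18); WM=15
i=14 t=18 v=1: → [18,21); WM=16
i=15 t=14 v=4: → [12,15); WM=16; [12,15) fires=4
i=16 t=18 v=2: → [18,21); WM=16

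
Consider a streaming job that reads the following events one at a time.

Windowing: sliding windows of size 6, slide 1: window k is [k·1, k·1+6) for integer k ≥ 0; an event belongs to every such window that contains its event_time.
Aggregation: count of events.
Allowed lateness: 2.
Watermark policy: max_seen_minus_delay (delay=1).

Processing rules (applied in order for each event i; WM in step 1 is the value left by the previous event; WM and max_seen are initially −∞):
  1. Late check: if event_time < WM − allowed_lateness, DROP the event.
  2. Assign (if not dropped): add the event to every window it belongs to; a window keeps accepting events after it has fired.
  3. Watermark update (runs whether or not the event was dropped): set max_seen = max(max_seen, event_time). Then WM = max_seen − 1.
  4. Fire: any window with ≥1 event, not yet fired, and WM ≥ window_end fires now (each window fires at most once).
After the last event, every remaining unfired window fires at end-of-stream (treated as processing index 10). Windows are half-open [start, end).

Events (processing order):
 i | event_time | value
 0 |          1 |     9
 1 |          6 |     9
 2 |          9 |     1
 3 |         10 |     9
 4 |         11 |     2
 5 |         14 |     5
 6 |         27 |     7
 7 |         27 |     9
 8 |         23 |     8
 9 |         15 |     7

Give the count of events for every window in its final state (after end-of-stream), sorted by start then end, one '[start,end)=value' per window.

i=0 t=1 v=9: → [1,7),[0,6); WM=0
i=1 t=6 v=9: → [6,12),[5,11),[4,10),[3,9),[2,8),[1,7); WM=5
i=2 t=9 v=1: → [9,15),[8,14),[7,13),[6,12),[5,11),[4,10); WM=8; [0,6) fires=1 [1,7) fires=2 [2,8) fires=1
i=3 t=10 v=9: → [10,16),[9,15),[8,14),[7,13),[6,12),[5,11); WM=9; [3,9) fires=1
i=4 t=11 v=2: → [11,17),[10,16),[9,15),[8,14),[7,13),[6,12); WM=10; [4,10) fires=2
i=5 t=14 v=5: → [14,20),[13,19),[12,18),[11,17),[10,16),[9,15); WM=13; [5,11) fires=3 [6,12) fires=4 [7,13) fires=3
i=6 t=27 v=7: → [27,33),[26,32),[25,31),[24,30),[23,29),[22,28); WM=26; [8,14) fires=3 [9,15) fires=4 [10,16) fires=3 [11,17) fires=2 [12,18) fires=1 [13,19) fires=1 [14,20) fires=1
i=7 t=27 v=9: → [27,33),[26,32),[25,31),[24,30),[23,29),[22,28); WM=26
i=8 t=23 v=8: DROP (t<26-2); WM=26
i=9 t=15 v=7: DROP (t<26-2); WM=26

[0,6)=1 [1,7)=2 [2,8)=1 [3,9)=1 [4,10)=2 [5,11)=3 [6,12)=4 [7,13)=3 [8,14)=3 [9,15)=4 [10,16)=3 [11,17)=2 [12,18)=1 [13,19)=1 [14,20)=1 [22,28)=2 [23,29)=2 [24,30)=2 [25,31)=2 [26,32)=2 [27,33)=2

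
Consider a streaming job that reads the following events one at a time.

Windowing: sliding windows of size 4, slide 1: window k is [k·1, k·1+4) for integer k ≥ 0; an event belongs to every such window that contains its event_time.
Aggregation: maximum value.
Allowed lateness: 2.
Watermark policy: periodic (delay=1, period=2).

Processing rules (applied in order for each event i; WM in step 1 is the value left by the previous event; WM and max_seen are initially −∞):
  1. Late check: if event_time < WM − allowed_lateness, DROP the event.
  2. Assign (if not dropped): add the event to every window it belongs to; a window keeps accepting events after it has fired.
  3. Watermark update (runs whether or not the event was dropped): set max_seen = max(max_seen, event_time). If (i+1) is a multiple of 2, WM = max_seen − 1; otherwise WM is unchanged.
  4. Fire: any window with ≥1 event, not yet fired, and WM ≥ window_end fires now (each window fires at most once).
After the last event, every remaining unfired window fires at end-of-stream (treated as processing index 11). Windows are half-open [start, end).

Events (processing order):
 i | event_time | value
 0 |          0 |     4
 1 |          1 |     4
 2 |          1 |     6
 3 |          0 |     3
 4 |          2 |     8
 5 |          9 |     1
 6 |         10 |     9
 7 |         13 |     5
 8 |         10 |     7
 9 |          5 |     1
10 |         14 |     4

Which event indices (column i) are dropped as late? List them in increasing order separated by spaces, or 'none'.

9

i=0 t=0 v=4: → [0,4); WM=−∞
i=1 t=1 v=4: → [1,5),[0,4); WM=0
i=2 t=1 v=6: → [1,5),[0,4); WM=0
i=3 t=0 v=3: → [0,4); WM=0
i=4 t=2 v=8: → [2,6),[1,5),[0,4); WM=0
i=5 t=9 v=1: → [9,13),[8,12),[7,11),[6,10); WM=8; [0,4) fires=8 [1,5) fires=8 [2,6) fires=8
i=6 t=10 v=9: → [10,14),[9,13),[8,12),[7,11); WM=8
i=7 t=13 v=5: → [13,17),[12,16),[11,15),[10,14); WM=12; [6,10) fires=1 [7,11) fires=9 [8,12) fires=9
i=8 t=10 v=7: → [10,14),[9,13),[8,12),[7,11); WM=12
i=9 t=5 v=1: DROP (t<12-2); WM=12
i=10 t=14 v=4: → [14,18),[13,17),[12,16),[11,15); WM=12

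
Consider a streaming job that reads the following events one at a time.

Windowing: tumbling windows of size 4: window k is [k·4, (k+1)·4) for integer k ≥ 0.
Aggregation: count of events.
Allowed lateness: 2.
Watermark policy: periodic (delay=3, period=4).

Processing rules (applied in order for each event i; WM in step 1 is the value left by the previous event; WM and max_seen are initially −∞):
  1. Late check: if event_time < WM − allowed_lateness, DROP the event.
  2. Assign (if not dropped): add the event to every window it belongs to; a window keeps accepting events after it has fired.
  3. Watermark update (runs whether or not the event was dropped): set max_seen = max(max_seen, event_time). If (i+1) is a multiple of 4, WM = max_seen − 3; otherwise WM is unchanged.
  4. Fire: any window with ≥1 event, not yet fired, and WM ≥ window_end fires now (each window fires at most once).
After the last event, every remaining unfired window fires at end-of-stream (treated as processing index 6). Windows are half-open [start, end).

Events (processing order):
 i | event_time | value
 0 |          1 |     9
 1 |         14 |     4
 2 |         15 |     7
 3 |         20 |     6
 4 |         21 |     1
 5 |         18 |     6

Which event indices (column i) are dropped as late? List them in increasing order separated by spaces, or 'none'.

none

i=0 t=1 v=9: → [0,4); WM=−∞
i=1 t=14 v=4: → [12,16); WM=−∞
i=2 t=15 v=7: → [12,16); WM=−∞
i=3 t=20 v=6: → [20,24); WM=17; [0,4) fires=1 [12,16) fires=2
i=4 t=21 v=1: → [20,24); WM=17
i=5 t=18 v=6: → [16,20); WM=17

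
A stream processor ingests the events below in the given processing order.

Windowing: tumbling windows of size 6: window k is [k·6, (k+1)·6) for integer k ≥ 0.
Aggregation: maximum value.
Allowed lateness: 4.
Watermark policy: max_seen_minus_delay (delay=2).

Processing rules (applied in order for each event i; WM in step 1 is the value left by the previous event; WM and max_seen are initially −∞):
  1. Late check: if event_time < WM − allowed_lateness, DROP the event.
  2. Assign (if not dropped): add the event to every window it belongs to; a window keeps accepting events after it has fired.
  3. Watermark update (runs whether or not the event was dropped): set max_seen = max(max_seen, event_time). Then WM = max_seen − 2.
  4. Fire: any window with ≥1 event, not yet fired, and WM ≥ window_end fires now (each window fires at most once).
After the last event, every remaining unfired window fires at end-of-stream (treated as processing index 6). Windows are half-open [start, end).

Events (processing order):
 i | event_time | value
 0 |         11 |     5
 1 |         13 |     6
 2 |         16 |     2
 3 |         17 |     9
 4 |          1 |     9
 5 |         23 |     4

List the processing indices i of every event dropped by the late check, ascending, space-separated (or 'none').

4

i=0 t=11 v=5: → [6,12); WM=9
i=1 t=13 v=6: → [12,18); WM=11
i=2 t=16 v=2: → [12,18); WM=14; [6,12) fires=5
i=3 t=17 v=9: → [12,18); WM=15
i=4 t=1 v=9: DROP (t<15-4); WM=15
i=5 t=23 v=4: → [18,24); WM=21; [12,18) fires=9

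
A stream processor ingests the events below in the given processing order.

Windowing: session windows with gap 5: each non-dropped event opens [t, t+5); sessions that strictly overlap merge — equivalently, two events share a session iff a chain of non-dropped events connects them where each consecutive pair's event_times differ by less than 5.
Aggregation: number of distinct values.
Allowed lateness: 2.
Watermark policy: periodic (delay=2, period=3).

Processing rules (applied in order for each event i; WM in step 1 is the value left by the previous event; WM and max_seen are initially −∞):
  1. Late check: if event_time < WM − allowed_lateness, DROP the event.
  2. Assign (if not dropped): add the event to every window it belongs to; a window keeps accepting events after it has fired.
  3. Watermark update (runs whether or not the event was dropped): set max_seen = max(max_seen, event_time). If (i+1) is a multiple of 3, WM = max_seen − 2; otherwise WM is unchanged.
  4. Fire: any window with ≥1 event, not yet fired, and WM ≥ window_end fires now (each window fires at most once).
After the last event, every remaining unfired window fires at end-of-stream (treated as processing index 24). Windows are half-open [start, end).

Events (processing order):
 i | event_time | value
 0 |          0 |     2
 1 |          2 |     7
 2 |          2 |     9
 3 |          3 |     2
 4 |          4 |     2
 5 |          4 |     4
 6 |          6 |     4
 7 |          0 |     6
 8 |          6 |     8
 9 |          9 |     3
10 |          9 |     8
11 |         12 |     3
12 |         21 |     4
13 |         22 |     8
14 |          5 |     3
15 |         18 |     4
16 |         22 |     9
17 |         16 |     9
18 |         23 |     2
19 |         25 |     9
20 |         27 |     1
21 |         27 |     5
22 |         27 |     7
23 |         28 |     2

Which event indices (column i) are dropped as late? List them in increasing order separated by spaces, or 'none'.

14 17

i=0 t=0 v=2: → [0,5); WM=−∞
i=1 t=2 v=7: → [0,7); WM=−∞
i=2 t=2 v=9: → [0,7); WM=0
i=3 t=3 v=2: → [0,8); WM=0
i=4 t=4 v=2: → [0,9); WM=0
i=5 t=4 v=4: → [0,9); WM=2
i=6 t=6 v=4: → [0,11); WM=2
i=7 t=0 v=6: → [0,11); WM=2
i=8 t=6 v=8: → [0,11); WM=4
i=9 t=9 v=3: → [0,14); WM=4
i=10 t=9 v=8: → [0,14); WM=4
i=11 t=12 v=3: → [0,17); WM=10
i=12 t=21 v=4: → [21,26); WM=10
i=13 t=22 v=8: → [21,27); WM=10
i=14 t=5 v=3: DROP (t<10-2); WM=20
i=15 t=18 v=4: → [18,27); WM=20
i=16 t=22 v=9: → [18,27); WM=20
i=17 t=16 v=9: DROP (t<20-2); WM=20
i=18 t=23 v=2: → [18,28); WM=20
i=19 t=25 v=9: → [18,30); WM=20
i=20 t=27 v=1: → [18,32); WM=25
i=21 t=27 v=5: → [18,32); WM=25
i=22 t=27 v=7: → [18,32); WM=25
i=23 t=28 v=2: → [18,33); WM=26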